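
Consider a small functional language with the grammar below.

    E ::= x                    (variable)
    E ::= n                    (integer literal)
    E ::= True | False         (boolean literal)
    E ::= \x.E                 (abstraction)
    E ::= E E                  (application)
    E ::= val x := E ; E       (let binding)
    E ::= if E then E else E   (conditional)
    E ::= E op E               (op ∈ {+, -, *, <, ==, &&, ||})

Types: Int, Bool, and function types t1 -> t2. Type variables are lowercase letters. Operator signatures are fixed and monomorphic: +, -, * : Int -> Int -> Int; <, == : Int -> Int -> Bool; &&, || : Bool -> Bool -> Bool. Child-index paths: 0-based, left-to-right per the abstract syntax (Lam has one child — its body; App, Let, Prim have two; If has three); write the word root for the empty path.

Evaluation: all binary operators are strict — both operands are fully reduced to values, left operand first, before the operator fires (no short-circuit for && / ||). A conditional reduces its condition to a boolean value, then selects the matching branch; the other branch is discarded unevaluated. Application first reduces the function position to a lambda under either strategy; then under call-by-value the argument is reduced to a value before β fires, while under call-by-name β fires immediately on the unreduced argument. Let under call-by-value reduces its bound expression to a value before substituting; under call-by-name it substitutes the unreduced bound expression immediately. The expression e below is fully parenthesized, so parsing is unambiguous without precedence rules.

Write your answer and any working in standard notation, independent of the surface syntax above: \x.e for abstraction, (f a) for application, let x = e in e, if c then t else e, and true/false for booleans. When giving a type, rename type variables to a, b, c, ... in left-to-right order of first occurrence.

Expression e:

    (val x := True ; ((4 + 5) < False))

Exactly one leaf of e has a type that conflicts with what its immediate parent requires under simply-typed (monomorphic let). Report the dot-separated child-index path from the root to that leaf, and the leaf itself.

Derivation:
let x : Bool
  unify Int ~ Int
  unify Int ~ Int
  unify Int ~ Int
  unify Bool ~ Int
  FAIL: mismatch Bool ~ Int

Answer: 1.1 : false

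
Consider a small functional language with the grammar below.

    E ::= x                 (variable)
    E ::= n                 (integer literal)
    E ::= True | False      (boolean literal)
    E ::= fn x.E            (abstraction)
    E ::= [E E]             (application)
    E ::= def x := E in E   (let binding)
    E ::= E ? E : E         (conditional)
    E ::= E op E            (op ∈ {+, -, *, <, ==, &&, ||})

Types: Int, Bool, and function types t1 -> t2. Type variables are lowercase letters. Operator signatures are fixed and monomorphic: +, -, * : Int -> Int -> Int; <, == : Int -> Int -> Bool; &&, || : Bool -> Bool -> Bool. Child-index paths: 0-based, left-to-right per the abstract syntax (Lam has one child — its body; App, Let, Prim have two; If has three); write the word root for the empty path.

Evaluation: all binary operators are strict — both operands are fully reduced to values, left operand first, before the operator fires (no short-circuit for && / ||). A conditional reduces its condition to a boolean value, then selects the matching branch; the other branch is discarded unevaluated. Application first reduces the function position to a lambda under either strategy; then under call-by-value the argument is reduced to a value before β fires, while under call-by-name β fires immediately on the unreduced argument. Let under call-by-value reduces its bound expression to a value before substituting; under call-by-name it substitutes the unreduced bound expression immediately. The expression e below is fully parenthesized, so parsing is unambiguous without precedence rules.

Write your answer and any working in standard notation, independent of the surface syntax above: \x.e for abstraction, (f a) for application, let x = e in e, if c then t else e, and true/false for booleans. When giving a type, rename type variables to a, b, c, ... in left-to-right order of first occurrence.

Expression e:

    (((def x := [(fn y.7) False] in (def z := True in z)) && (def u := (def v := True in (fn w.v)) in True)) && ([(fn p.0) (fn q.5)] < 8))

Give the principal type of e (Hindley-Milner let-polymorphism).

Answer: Bool

Trace:
\y._ : a -> Int
  unify a -> Int ~ Bool -> b
  unify a ~ Bool
  unify Int ~ b
_ _ : Int
let x : Int
let z : Bool
z : Bool
  unify Bool ~ Bool
let v : Bool
v : Bool
\w._ : c -> Bool
let u : forall. c -> Bool
  unify Bool ~ Bool
  unify Bool ~ Bool
\p._ : d -> Int
\q._ : e -> Int
  unify d -> Int ~ (e -> Int) -> f
  unify d ~ e -> Int
  unify Int ~ f
_ _ : Int
  unify Int ~ Int
  unify Int ~ Int
  unify Bool ~ Bool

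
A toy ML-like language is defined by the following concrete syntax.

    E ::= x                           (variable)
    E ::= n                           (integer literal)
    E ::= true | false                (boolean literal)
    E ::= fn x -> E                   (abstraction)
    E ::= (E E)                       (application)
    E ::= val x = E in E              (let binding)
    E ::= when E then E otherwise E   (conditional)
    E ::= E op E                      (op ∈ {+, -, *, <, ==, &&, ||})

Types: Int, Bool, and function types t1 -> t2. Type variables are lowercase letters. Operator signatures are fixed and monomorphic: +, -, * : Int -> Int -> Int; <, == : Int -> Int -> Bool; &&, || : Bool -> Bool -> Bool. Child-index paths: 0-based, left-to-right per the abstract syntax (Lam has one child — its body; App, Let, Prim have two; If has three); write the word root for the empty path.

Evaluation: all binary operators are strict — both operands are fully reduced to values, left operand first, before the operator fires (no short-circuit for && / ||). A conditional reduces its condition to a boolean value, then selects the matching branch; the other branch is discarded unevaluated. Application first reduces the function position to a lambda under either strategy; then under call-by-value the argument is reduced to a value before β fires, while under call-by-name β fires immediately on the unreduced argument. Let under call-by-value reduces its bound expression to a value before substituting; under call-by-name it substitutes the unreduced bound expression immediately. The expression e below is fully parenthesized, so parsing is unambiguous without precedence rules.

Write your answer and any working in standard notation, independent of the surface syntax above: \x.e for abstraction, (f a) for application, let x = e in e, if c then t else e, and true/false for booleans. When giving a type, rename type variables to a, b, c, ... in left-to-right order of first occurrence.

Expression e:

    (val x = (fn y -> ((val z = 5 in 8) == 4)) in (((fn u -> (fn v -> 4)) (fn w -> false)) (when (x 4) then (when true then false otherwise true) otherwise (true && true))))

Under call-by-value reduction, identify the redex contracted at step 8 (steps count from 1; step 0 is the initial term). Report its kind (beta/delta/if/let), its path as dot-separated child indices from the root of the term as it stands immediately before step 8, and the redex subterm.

Derivation:
step 0: (let x = (\y.((let z = 5 in 8) == 4)) in (((\u.(\v.4)) (\w.false)) (if (x 4) then (if true then false else true) else (true && true))))
step 1: [let@root] (((\u.(\v.4)) (\w.false)) (if ((\y.((let z = 5 in 8) == 4)) 4) then (if true then false else true) else (true && true)))
step 2: [beta@0] ((\v.4) (if ((\y.((let z = 5 in 8) == 4)) 4) then (if true then false else true) else (true && true)))
step 3: [beta@1.0] ((\v.4) (if ((let z = 5 in 8) == 4) then (if true then false else true) else (true && true)))
step 4: [let@1.0.0] ((\v.4) (if (8 == 4) then (if true then false else true) else (true && true)))
step 5: [delta@1.0] ((\v.4) (if false then (if true then false else true) else (true && true)))
step 6: [if@1] ((\v.4) (true && true))
step 7: [delta@1] ((\v.4) true)
step 8: [beta@root] 4

Answer: beta at root : ((\v.4) true)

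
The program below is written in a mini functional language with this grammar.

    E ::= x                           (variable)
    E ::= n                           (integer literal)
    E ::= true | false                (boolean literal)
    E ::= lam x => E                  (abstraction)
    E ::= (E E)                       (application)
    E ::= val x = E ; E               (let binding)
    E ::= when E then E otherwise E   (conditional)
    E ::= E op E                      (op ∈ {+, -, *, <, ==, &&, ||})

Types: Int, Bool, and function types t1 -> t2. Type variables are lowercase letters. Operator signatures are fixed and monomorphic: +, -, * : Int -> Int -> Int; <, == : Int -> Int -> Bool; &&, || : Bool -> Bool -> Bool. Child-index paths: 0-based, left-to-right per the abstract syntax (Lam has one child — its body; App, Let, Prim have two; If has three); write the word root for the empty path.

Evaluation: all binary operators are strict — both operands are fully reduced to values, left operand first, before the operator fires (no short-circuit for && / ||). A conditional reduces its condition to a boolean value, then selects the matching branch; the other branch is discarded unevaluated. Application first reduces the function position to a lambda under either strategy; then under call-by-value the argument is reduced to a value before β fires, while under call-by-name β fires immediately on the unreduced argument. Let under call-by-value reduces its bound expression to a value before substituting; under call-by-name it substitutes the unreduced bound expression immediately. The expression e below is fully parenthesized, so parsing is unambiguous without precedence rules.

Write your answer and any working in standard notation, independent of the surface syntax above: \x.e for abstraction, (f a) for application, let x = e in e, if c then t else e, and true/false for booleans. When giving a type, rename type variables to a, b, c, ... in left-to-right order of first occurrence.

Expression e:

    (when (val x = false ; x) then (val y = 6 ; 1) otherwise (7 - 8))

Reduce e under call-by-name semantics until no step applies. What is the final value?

Working:
step 0: (if (let x = false in x) then (let y = 6 in 1) else (7 - 8))
step 1: [let@0] (if false then (let y = 6 in 1) else (7 - 8))
step 2: [if@root] (7 - 8)
step 3: [delta@root] -1

Answer: -1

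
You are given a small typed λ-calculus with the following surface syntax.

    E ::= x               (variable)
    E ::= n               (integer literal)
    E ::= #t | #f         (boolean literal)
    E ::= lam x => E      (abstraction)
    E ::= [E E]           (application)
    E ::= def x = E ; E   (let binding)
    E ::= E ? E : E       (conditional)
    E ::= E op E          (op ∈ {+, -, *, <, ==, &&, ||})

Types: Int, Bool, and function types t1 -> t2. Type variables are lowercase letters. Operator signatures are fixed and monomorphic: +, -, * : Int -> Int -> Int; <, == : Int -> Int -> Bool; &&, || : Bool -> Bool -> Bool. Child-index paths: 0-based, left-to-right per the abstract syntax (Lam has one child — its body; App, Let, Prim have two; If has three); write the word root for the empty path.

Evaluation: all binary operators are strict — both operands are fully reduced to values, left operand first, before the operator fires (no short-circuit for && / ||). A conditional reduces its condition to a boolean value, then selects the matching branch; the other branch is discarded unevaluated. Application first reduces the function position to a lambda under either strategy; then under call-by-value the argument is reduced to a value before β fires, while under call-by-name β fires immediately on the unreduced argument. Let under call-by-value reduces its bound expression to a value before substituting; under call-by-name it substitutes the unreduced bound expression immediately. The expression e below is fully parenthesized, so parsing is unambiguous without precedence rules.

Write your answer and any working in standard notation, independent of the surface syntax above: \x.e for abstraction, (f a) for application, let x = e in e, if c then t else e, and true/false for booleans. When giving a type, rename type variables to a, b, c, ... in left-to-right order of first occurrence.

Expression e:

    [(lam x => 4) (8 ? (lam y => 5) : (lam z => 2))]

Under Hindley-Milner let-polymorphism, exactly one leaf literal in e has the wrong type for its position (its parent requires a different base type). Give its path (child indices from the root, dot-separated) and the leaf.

Derivation:
\x._ : a -> Int
  unify Int ~ Bool
  FAIL: mismatch Int ~ Bool

Answer: 1.0 : 8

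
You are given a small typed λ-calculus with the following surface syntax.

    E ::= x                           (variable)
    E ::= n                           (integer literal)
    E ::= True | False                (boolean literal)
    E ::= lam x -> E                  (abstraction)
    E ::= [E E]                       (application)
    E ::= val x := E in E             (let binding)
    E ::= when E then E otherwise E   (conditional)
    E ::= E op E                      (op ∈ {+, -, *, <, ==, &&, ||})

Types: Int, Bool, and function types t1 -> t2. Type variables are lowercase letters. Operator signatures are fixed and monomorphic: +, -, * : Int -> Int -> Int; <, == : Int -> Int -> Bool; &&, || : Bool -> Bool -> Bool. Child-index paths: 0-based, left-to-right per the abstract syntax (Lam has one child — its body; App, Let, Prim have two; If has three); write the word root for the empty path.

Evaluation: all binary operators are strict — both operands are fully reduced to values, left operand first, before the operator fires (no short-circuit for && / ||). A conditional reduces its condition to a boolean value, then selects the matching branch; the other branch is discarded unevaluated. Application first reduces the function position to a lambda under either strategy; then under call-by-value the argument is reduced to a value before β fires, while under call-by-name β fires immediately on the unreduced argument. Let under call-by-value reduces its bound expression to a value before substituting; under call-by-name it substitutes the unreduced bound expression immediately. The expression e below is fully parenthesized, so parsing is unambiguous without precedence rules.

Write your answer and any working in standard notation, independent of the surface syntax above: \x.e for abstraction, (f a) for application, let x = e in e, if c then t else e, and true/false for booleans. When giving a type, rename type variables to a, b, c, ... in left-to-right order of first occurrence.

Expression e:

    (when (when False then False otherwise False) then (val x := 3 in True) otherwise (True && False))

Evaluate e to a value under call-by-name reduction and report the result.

Answer: false

Working:
step 0: (if (if false then false else false) then (let x = 3 in true) else (true && false))
step 1: [if@0] (if false then (let x = 3 in true) else (true && false))
step 2: [if@root] (true && false)
step 3: [delta@root] false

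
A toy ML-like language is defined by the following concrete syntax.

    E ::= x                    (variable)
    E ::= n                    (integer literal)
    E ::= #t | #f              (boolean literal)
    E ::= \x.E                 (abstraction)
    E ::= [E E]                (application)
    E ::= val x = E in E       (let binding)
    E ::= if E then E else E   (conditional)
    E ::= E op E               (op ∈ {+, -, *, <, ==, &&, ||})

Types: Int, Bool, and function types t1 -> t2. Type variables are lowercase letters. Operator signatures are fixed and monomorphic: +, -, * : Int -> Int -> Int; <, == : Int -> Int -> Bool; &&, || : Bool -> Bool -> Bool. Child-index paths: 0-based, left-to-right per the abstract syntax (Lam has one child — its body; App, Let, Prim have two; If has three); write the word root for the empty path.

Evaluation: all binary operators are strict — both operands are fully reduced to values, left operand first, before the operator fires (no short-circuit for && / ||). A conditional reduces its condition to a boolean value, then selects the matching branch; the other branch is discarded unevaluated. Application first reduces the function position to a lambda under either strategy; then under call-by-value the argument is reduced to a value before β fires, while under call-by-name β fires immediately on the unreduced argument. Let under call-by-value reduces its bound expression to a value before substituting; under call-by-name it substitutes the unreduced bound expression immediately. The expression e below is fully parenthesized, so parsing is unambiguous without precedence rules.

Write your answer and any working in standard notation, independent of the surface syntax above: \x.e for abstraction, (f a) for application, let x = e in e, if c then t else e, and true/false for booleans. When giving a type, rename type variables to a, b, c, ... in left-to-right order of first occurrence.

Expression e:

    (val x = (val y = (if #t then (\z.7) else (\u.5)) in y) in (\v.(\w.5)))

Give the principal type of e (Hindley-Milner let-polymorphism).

Answer: a -> b -> Int

Trace:
  unify Bool ~ Bool
\z._ : a -> Int
\u._ : b -> Int
  unify a -> Int ~ b -> Int
  unify a ~ b
  unify Int ~ Int
let y : forall. b -> Int
y : c -> Int
let x : forall. c -> Int
\w._ : e -> Int
\v._ : d -> e -> Int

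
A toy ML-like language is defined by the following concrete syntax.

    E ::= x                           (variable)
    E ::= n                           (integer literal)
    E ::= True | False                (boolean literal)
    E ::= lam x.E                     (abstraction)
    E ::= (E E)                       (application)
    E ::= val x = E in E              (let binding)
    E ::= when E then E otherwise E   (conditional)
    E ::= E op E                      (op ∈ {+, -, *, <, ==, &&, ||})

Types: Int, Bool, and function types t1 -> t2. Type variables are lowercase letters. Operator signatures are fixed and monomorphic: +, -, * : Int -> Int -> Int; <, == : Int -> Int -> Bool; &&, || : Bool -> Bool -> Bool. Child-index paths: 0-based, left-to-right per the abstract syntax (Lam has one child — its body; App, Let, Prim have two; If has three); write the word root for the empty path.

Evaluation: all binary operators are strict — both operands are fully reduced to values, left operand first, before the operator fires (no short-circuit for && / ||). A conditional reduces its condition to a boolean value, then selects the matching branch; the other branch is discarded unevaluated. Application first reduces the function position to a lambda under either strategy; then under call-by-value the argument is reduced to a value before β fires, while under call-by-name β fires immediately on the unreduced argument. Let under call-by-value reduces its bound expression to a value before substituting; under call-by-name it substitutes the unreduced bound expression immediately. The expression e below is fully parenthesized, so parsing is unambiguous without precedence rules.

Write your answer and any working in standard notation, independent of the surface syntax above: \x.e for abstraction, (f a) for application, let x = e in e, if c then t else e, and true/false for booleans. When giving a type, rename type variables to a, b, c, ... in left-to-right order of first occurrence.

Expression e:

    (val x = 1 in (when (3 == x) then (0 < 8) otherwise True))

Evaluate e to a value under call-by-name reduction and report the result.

Answer: true

Derivation:
step 0: (let x = 1 in (if (3 == x) then (0 < 8) else true))
step 1: [let@root] (if (3 == 1) then (0 < 8) else true)
step 2: [delta@0] (if false then (0 < 8) else true)
step 3: [if@root] true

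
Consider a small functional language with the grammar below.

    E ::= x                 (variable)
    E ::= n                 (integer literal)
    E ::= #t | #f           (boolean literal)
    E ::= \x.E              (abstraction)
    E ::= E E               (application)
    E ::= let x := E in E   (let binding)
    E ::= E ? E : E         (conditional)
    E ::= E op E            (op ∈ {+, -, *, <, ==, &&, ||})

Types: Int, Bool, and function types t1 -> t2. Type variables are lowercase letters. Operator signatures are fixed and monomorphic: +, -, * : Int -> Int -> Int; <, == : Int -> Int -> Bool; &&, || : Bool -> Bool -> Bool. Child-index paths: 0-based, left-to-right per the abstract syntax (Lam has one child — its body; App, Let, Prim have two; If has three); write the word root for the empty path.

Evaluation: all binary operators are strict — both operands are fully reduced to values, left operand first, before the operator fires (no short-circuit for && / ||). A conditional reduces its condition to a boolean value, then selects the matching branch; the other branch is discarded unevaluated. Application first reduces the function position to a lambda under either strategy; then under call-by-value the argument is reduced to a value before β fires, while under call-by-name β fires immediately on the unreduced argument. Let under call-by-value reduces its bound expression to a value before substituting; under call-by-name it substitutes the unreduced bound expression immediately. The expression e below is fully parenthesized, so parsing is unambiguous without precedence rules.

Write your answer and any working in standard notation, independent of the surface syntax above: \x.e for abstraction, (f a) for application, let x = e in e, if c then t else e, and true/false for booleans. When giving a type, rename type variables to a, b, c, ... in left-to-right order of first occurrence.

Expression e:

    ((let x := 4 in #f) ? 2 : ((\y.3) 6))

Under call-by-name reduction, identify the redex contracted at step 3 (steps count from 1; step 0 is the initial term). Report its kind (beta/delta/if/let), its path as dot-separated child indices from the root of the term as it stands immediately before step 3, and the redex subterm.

Answer: beta at root : ((\y.3) 6)

Working:
step 0: (if (let x = 4 in false) then 2 else ((\y.3) 6))
step 1: [let@0] (if false then 2 else ((\y.3) 6))
step 2: [if@root] ((\y.3) 6)
step 3: [beta@root] 3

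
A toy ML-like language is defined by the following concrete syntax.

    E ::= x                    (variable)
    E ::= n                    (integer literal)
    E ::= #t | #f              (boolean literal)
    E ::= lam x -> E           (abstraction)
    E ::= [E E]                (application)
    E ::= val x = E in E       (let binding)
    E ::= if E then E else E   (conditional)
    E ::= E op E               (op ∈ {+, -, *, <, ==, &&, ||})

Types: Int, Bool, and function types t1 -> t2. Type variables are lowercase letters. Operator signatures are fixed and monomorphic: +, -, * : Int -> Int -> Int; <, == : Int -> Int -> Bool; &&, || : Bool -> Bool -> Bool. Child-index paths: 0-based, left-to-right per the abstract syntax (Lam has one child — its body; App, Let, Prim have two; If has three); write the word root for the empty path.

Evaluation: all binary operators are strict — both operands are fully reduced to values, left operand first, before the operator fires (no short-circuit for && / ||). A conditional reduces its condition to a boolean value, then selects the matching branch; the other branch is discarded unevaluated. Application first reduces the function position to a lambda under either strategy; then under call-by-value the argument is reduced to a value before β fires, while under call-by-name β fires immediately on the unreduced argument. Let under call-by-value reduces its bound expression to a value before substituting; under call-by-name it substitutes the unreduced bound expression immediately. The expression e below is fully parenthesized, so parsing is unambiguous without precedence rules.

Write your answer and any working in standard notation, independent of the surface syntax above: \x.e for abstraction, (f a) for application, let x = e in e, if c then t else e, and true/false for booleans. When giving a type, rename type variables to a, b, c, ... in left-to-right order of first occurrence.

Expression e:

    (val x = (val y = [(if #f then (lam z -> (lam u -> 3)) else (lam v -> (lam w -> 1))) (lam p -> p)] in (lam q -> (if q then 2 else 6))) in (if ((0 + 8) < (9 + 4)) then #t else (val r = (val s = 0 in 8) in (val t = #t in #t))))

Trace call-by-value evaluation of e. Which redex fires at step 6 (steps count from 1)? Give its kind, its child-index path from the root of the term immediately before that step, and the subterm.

Derivation:
step 0: (let x = (let y = ((if false then (\z.(\u.3)) else (\v.(\w.1))) (\p.p)) in (\q.(if q then 2 else 6))) in (if ((0 + 8) < (9 + 4)) then true else (let r = (let s = 0 in 8) in (let t = true in true))))
step 1: [if@0.0.0] (let x = (let y = ((\v.(\w.1)) (\p.p)) in (\q.(if q then 2 else 6))) in (if ((0 + 8) < (9 + 4)) then true else (let r = (let s = 0 in 8) in (let t = true in true))))
step 2: [beta@0.0] (let x = (let y = (\w.1) in (\q.(if q then 2 else 6))) in (if ((0 + 8) < (9 + 4)) then true else (let r = (let s = 0 in 8) in (let t = true in true))))
step 3: [let@0] (let x = (\q.(if q then 2 else 6)) in (if ((0 + 8) < (9 + 4)) then true else (let r = (let s = 0 in 8) in (let t = true in true))))
step 4: [let@root] (if ((0 + 8) < (9 + 4)) then true else (let r = (let s = 0 in 8) in (let t = true in true)))
step 5: [delta@0.0] (if (8 < (9 + 4)) then true else (let r = (let s = 0 in 8) in (let t = true in true)))
step 6: [delta@0.1] (if (8 < 13) then true else (let r = (let s = 0 in 8) in (let t = true in true)))

Answer: delta at 0.1 : (9 + 4)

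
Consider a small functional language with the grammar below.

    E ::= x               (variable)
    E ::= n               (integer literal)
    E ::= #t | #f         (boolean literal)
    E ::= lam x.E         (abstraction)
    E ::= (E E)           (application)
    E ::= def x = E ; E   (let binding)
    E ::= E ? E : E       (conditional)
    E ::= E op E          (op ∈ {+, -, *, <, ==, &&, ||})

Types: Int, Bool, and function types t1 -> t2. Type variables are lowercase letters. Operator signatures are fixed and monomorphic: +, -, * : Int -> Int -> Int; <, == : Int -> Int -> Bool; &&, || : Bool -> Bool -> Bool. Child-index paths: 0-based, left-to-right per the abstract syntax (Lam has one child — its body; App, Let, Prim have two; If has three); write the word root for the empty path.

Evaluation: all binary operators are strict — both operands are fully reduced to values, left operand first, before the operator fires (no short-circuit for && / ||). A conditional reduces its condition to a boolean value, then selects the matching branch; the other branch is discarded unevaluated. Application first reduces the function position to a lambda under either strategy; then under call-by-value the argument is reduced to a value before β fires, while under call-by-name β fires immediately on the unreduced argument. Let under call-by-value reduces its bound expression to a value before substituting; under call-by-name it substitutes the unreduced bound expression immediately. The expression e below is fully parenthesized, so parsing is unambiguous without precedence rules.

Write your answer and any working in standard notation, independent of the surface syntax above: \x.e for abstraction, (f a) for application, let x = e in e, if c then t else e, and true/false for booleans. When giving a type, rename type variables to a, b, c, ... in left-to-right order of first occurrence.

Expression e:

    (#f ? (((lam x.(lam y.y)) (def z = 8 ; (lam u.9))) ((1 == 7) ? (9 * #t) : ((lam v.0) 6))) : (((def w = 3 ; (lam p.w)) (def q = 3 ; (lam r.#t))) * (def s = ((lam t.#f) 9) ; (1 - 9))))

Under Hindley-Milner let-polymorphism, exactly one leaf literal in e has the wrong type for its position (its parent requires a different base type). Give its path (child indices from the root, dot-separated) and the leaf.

Answer: 1.1.1.1 : true

Working:
  unify Bool ~ Bool
y : b
\y._ : b -> b
\x._ : a -> b -> b
let z : Int
\u._ : c -> Int
  unify a -> b -> b ~ (c -> Int) -> d
  unify a ~ c -> Int
  unify b -> b ~ d
_ _ : b -> b
  unify Int ~ Int
  unify Int ~ Int
  unify Bool ~ Bool
  unify Int ~ Int
  unify Bool ~ Int
  FAIL: mismatch Bool ~ Int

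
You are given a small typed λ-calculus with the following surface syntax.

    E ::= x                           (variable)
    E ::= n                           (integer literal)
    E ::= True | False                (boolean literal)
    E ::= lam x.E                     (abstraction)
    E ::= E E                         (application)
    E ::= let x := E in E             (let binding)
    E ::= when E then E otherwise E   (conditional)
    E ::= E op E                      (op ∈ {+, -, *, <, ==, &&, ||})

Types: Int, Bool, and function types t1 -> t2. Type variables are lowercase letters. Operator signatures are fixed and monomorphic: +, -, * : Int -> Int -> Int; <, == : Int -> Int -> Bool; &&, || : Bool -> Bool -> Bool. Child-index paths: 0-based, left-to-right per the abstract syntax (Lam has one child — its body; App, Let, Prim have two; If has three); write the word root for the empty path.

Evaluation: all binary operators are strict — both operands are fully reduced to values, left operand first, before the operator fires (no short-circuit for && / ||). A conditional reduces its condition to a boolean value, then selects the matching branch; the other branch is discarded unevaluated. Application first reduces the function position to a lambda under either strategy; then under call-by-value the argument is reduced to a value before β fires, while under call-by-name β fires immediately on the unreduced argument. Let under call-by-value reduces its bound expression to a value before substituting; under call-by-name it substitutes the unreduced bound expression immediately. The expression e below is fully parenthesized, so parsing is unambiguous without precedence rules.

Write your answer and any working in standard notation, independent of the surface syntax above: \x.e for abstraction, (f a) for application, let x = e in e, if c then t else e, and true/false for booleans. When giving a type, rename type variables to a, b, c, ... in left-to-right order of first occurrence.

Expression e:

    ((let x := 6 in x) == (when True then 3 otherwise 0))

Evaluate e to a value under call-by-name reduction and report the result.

Answer: false

Derivation:
step 0: ((let x = 6 in x) == (if true then 3 else 0))
step 1: [let@0] (6 == (if true then 3 else 0))
step 2: [if@1] (6 == 3)
step 3: [delta@root] false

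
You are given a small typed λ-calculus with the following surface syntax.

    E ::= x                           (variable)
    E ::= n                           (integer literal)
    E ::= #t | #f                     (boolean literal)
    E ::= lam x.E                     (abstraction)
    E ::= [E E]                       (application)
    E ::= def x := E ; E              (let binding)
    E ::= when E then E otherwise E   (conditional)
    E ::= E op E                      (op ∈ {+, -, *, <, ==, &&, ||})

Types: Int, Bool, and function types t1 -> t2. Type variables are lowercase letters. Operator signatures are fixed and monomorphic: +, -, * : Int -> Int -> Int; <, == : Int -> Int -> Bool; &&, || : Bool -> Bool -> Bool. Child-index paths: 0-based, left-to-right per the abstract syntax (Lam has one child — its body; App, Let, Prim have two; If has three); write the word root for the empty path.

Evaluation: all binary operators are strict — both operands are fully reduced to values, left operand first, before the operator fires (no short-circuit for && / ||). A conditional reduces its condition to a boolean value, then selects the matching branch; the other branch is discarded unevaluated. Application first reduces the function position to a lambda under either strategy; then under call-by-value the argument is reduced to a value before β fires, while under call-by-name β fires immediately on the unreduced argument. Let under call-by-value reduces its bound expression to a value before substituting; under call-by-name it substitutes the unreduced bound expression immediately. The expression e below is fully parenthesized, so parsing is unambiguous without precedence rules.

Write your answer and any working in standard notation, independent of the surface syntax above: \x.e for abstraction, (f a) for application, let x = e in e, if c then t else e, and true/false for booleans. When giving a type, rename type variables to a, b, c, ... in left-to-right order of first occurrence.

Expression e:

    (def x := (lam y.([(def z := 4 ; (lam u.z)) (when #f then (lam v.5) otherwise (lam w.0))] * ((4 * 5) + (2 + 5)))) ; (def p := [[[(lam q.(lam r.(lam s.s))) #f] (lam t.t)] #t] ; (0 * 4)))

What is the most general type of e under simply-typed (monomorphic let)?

Working:
let z : Int
z : Int
\u._ : b -> Int
  unify Bool ~ Bool
\v._ : c -> Int
\w._ : d -> Int
  unify c -> Int ~ d -> Int
  unify c ~ d
  unify Int ~ Int
  unify b -> Int ~ (d -> Int) -> e
  unify b ~ d -> Int
  unify Int ~ e
_ _ : Int
  unify Int ~ Int
  unify Int ~ Int
  unify Int ~ Int
  unify Int ~ Int
  unify Int ~ Int
  unify Int ~ Int
  unify Int ~ Int
  unify Int ~ Int
\y._ : a -> Int
let x : a -> Int
s : h
\s._ : h -> h
\r._ : g -> h -> h
\q._ : f -> g -> h -> h
  unify f -> g -> h -> h ~ Bool -> i
  unify f ~ Bool
  unify g -> h -> h ~ i
_ _ : g -> h -> h
t : j
\t._ : j -> j
  unify g -> h -> h ~ (j -> j) -> k
  unify g ~ j -> j
  unify h -> h ~ k
_ _ : h -> h
  unify h -> h ~ Bool -> l
  unify h ~ Bool
  unify Bool ~ l
_ _ : Bool
let p : Bool
  unify Int ~ Int
  unify Int ~ Int

Answer: Int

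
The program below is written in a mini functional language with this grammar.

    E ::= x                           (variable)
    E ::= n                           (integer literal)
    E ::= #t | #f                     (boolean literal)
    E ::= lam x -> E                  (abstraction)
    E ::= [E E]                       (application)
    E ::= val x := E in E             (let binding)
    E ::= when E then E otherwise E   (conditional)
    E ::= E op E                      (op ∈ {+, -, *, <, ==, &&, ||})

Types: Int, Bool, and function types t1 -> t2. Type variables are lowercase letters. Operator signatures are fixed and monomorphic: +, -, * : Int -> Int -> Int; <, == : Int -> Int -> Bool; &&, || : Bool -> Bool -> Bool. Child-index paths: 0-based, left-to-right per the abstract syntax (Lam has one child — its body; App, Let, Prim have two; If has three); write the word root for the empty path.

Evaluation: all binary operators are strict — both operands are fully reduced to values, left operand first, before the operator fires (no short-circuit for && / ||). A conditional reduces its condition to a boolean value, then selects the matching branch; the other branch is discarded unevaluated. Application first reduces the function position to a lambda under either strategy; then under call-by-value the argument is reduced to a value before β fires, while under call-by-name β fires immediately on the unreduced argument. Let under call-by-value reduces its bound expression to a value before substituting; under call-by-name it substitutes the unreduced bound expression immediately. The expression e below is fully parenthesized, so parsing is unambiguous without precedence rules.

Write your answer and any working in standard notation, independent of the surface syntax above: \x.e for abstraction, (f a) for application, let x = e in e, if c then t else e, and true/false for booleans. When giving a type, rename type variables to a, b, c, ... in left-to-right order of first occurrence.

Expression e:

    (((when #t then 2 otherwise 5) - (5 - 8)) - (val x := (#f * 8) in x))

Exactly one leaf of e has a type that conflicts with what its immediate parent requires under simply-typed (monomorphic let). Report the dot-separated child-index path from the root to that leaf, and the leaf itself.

Derivation:
  unify Bool ~ Bool
  unify Int ~ Int
  unify Int ~ Int
  unify Int ~ Int
  unify Int ~ Int
  unify Int ~ Int
  unify Int ~ Int
  unify Bool ~ Int
  FAIL: mismatch Bool ~ Int

Answer: 1.0.0 : false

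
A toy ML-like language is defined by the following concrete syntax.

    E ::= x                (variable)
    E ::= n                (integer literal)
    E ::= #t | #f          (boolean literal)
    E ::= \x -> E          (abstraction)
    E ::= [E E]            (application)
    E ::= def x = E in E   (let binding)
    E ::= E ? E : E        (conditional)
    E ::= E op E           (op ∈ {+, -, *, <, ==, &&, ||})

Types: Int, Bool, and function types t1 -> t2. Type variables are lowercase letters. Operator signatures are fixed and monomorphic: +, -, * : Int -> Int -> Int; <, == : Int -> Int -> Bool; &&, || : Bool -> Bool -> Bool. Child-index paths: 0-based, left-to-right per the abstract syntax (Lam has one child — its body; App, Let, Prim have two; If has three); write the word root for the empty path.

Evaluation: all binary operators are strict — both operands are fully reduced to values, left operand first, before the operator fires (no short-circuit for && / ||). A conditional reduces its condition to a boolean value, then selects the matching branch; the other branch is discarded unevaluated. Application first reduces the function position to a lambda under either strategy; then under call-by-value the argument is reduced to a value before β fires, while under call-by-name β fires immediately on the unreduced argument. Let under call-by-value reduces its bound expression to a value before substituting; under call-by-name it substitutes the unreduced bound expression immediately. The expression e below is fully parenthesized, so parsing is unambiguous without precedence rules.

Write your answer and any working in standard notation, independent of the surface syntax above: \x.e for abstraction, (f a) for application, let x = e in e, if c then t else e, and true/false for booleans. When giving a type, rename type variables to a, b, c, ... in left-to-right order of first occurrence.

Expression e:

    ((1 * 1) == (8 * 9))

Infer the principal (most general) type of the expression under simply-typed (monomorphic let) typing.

Answer: Bool

Working:
  unify Int ~ Int
  unify Int ~ Int
  unify Int ~ Int
  unify Int ~ Int
  unify Int ~ Int
  unify Int ~ Int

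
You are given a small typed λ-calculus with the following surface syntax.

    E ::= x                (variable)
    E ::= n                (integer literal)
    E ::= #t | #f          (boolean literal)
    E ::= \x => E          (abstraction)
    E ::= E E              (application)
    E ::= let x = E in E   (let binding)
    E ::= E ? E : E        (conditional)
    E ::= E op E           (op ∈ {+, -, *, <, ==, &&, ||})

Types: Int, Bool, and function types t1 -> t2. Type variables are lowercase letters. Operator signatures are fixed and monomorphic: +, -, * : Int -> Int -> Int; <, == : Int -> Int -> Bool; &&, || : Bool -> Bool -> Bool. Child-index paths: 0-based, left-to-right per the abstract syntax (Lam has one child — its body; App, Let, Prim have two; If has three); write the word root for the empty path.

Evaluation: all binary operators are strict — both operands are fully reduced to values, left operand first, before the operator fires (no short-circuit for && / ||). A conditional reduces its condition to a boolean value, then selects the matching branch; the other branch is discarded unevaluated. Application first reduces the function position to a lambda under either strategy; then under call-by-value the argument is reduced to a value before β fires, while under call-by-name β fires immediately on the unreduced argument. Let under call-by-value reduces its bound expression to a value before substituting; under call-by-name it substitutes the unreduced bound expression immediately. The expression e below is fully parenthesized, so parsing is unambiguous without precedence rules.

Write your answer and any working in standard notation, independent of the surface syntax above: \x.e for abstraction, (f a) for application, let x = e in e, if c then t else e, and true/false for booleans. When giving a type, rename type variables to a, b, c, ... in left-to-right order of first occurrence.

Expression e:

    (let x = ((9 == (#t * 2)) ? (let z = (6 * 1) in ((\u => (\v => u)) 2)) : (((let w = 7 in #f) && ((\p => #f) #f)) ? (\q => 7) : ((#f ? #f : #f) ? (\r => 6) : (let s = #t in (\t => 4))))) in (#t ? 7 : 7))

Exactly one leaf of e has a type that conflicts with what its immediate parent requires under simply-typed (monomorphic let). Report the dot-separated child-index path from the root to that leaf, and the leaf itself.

Answer: 0.0.1.0 : true

Derivation:
  unify Int ~ Int
  unify Bool ~ Int
  FAIL: mismatch Bool ~ Int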